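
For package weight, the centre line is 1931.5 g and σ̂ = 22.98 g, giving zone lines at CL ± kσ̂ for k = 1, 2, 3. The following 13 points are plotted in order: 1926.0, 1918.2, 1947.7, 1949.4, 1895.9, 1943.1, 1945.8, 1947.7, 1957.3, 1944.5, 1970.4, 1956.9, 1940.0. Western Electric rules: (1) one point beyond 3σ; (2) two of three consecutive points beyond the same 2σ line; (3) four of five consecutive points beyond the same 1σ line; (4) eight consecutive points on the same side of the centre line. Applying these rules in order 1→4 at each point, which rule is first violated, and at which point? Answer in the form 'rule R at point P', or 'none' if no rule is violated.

rule 4 at point 13

Zone of each point (C = within 1σ̂, B = 1σ̂–2σ̂, A = 2σ̂–3σ̂, * = beyond 3σ̂; sign = side of CL): 1:-C, 2:-C, 3:+C, 4:+C, 5:-B, 6:+C, 7:+C, 8:+C, 9:+B, 10:+C, 11:+B, 12:+B, 13:+C
Rule 4 (eight consecutive points on the same side of the centre line) is satisfied at point 13.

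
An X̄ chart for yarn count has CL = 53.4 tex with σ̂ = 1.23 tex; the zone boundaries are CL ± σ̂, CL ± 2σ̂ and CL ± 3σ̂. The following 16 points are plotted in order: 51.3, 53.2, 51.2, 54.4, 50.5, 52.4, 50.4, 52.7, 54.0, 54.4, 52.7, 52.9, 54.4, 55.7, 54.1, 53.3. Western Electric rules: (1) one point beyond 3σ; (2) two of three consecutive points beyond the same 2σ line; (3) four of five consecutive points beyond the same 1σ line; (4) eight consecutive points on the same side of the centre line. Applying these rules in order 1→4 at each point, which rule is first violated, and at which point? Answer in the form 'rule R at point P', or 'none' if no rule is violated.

rule 2 at point 7

Zone of each point (C = within 1σ̂, B = 1σ̂–2σ̂, A = 2σ̂–3σ̂, * = beyond 3σ̂; sign = side of CL): 1:-B, 2:-C, 3:-B, 4:+C, 5:-A, 6:-C, 7:-A, 8:-C, 9:+C, 10:+C, 11:-C, 12:-C, 13:+C, 14:+B, 15:+C, 16:-C
Rule 2 (two of three consecutive points beyond the same 2σ limit) is satisfied at point 7.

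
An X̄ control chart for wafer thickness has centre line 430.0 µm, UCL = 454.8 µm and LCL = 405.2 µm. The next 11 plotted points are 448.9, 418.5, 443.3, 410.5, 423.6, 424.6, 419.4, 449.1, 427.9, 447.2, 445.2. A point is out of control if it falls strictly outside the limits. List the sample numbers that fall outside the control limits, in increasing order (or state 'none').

All 11 points lie within [405.2, 454.8].

none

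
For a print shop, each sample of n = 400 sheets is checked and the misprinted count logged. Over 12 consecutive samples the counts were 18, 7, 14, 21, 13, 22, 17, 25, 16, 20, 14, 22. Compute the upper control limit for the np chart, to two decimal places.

p̄ = Σdᵢ / (k·n) = 209 / (12 × 400) = 0.04354
UCL = np̄ + 3·√(np̄(1−p̄)) = 17.4167 + 3 × √(17.4167×0.95646) = 17.4167 + 3 × 4.0815 = 29.6610

29.66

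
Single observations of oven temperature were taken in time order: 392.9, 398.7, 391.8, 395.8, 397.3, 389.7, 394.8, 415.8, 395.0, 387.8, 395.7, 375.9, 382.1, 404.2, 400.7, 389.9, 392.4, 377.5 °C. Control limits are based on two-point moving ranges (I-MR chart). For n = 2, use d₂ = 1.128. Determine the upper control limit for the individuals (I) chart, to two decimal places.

X̄ = (392.9 + 398.7 + 391.8 + 395.8 + 397.3 + 389.7 + 394.8 + 415.8 + 395.0 + 387.8 + 395.7 + 375.9 + 382.1 + 404.2 + 400.7 + 389.9 + 392.4 + 377.5) / 18 = 393.2222
Moving ranges: 5.8, 6.9, 4.0, 1.5, 7.6, 5.1, 21.0, 20.8, 7.2, 7.9, 19.8, 6.2, 22.1, 3.5, 10.8, 2.5, 14.9; M̄R̄ = 167.6000 / 17 = 9.8588
UCL = X̄ + 3·M̄R̄/d₂ = 393.2222 + 3 × 9.8588 / 1.128 = 419.4425

419.44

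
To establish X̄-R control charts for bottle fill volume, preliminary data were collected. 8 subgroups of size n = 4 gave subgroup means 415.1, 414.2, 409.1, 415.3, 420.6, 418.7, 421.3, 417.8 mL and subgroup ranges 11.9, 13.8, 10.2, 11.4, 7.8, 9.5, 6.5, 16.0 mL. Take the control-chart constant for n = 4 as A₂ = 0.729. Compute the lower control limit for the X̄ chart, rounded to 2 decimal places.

X̄̄ = (415.1 + 414.2 + 409.1 + 415.3 + 420.6 + 418.7 + 421.3 + 417.8) / 8 = 3332.1000 / 8 = 416.5125
R̄ = (11.9 + 13.8 + 10.2 + 11.4 + 7.8 + 9.5 + 6.5 + 16.0) / 8 = 87.1000 / 8 = 10.8875
LCL = X̄̄ − A₂·R̄ = 416.5125 − 0.729 × 10.8875 = 408.5755

408.58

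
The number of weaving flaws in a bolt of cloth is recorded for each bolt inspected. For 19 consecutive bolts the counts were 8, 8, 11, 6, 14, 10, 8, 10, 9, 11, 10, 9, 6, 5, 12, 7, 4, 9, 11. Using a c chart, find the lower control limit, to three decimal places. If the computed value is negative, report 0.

0.000

c̄ = (8 + 8 + 11 + 6 + 14 + 10 + 8 + 10 + 9 + 11 + 10 + 9 + 6 + 5 + 12 + 7 + 4 + 9 + 11) / 19 = 168 / 19 = 8.8421
LCL = c̄ − 3√c̄ = 8.8421 − 3 × 2.9736 = -0.0786 → 0 (cannot be negative)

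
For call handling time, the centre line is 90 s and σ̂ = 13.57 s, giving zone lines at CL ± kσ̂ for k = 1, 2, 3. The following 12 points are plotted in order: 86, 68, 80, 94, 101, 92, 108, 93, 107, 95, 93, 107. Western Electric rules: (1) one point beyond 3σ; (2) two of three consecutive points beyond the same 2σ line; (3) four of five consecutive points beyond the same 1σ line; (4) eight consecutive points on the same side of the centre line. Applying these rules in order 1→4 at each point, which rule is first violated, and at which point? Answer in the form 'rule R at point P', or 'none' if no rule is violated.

rule 4 at point 11

Zone of each point (C = within 1σ̂, B = 1σ̂–2σ̂, A = 2σ̂–3σ̂, * = beyond 3σ̂; sign = side of CL): 1:-C, 2:-B, 3:-C, 4:+C, 5:+C, 6:+C, 7:+B, 8:+C, 9:+B, 10:+C, 11:+C, 12:+B
Rule 4 (eight consecutive points on the same side of the centre line) is satisfied at point 11.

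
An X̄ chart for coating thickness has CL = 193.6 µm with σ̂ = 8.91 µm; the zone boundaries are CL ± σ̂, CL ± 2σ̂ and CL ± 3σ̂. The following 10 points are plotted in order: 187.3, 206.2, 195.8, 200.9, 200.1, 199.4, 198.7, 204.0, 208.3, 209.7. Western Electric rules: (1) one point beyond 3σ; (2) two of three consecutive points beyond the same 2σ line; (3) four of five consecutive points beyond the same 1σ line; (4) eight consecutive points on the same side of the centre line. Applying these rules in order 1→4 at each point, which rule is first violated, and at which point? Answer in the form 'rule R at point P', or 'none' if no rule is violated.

Zone of each point (C = within 1σ̂, B = 1σ̂–2σ̂, A = 2σ̂–3σ̂, * = beyond 3σ̂; sign = side of CL): 1:-C, 2:+B, 3:+C, 4:+C, 5:+C, 6:+C, 7:+C, 8:+B, 9:+B, 10:+B
Rule 4 (eight consecutive points on the same side of the centre line) is satisfied at point 9.

rule 4 at point 9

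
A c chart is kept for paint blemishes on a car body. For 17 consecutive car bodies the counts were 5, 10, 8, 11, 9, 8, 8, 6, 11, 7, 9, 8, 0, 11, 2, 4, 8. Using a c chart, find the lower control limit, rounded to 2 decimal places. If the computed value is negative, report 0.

c̄ = (5 + 10 + 8 + 11 + 9 + 8 + 8 + 6 + 11 + 7 + 9 + 8 + 0 + 11 + 2 + 4 + 8) / 17 = 125 / 17 = 7.3529
LCL = c̄ − 3√c̄ = 7.3529 − 3 × 2.7116 = -0.7820 → 0 (cannot be negative)

0.00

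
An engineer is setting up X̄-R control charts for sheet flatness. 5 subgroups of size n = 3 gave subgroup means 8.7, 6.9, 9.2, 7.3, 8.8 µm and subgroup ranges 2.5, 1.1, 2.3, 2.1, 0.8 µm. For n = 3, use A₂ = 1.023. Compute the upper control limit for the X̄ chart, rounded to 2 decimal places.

9.98

X̄̄ = (8.7 + 6.9 + 9.2 + 7.3 + 8.8) / 5 = 40.9000 / 5 = 8.1800
R̄ = (2.5 + 1.1 + 2.3 + 2.1 + 0.8) / 5 = 8.8000 / 5 = 1.7600
UCL = X̄̄ + A₂·R̄ = 8.1800 + 1.023 × 1.7600 = 9.9805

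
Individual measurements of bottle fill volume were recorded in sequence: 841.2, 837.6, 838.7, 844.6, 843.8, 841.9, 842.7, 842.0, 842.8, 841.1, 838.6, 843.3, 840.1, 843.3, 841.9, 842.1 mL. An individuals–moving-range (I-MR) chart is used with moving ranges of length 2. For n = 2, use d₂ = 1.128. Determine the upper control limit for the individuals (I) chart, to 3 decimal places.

X̄ = (841.2 + 837.6 + 838.7 + 844.6 + 843.8 + 841.9 + 842.7 + 842.0 + 842.8 + 841.1 + 838.6 + 843.3 + 840.1 + 843.3 + 841.9 + 842.1) / 16 = 841.6063
Moving ranges: 3.6, 1.1, 5.9, 0.8, 1.9, 0.8, 0.7, 0.8, 1.7, 2.5, 4.7, 3.2, 3.2, 1.4, 0.2; M̄R̄ = 32.5000 / 15 = 2.1667
UCL = X̄ + 3·M̄R̄/d₂ = 841.6063 + 3 × 2.1667 / 1.128 = 847.3687

847.369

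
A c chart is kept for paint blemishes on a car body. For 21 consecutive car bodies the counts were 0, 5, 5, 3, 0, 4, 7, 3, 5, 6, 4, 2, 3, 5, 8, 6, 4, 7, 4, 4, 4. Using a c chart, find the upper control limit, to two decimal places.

10.41

c̄ = (0 + 5 + 5 + 3 + 0 + 4 + 7 + 3 + 5 + 6 + 4 + 2 + 3 + 5 + 8 + 6 + 4 + 7 + 4 + 4 + 4) / 21 = 89 / 21 = 4.2381
UCL = c̄ + 3√c̄ = 4.2381 + 3 × √4.2381 = 4.2381 + 3 × 2.0587 = 10.4141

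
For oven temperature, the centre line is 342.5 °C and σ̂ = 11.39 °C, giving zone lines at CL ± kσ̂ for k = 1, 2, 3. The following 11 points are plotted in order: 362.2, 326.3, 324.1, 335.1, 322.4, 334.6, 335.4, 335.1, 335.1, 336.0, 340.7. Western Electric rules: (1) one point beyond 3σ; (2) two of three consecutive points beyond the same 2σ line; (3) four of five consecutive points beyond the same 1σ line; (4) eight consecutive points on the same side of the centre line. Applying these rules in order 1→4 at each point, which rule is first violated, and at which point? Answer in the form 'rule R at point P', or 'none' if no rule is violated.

Zone of each point (C = within 1σ̂, B = 1σ̂–2σ̂, A = 2σ̂–3σ̂, * = beyond 3σ̂; sign = side of CL): 1:+B, 2:-B, 3:-B, 4:-C, 5:-B, 6:-C, 7:-C, 8:-C, 9:-C, 10:-C, 11:-C
Rule 4 (eight consecutive points on the same side of the centre line) is satisfied at point 9.

rule 4 at point 9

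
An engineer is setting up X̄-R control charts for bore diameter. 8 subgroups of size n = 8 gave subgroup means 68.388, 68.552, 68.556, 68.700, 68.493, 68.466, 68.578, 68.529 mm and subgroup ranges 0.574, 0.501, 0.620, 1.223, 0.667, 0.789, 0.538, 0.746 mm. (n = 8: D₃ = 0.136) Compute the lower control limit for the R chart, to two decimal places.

0.10

R̄ = (0.574 + 0.501 + 0.620 + 1.223 + 0.667 + 0.789 + 0.538 + 0.746) / 8 = 5.6580 / 8 = 0.7073
LCL_R = D₃·R̄ = 0.136 × 0.7073 = 0.0962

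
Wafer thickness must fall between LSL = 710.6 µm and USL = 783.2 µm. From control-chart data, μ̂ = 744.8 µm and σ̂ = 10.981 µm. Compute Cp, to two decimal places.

1.10

Cp = (USL − LSL) / (6σ̂) = (783.2 − 710.6) / (6 × 10.981) = 72.6000 / 65.8860 = 1.1019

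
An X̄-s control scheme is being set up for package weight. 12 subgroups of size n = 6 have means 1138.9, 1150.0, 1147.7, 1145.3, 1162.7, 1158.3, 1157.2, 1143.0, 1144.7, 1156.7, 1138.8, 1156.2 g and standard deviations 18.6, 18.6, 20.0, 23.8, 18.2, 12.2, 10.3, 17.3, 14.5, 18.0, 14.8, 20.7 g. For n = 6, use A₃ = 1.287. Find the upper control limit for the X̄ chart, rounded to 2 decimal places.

X̄̄ = (1138.9 + 1150.0 + 1147.7 + 1145.3 + 1162.7 + 1158.3 + 1157.2 + 1143.0 + 1144.7 + 1156.7 + 1138.8 + 1156.2) / 12 = 1149.9583
s̄ = (18.6 + 18.6 + 20.0 + 23.8 + 18.2 + 12.2 + 10.3 + 17.3 + 14.5 + 18.0 + 14.8 + 20.7) / 12 = 17.2500
UCL = X̄̄ + A₃·s̄ = 1149.9583 + 1.287 × 17.2500 = 1172.1591

1172.16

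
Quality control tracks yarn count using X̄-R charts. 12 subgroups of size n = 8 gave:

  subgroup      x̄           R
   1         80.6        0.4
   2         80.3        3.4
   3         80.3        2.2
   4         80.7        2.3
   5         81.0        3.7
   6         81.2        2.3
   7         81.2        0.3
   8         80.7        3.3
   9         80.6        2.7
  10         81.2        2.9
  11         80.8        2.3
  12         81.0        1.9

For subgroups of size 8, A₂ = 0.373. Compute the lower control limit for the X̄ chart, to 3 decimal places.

X̄̄ = (80.6 + 80.3 + 80.3 + 80.7 + 81.0 + 81.2 + 81.2 + 80.7 + 80.6 + 81.2 + 80.8 + 81.0) / 12 = 969.6000 / 12 = 80.8000
R̄ = (0.4 + 3.4 + 2.2 + 2.3 + 3.7 + 2.3 + 0.3 + 3.3 + 2.7 + 2.9 + 2.3 + 1.9) / 12 = 27.7000 / 12 = 2.3083
LCL = X̄̄ − A₂·R̄ = 80.8000 − 0.373 × 2.3083 = 79.9390

79.939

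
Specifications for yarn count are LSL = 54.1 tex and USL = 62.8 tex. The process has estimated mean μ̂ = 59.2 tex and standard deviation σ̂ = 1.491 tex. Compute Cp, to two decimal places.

0.97

Cp = (USL − LSL) / (6σ̂) = (62.8 − 54.1) / (6 × 1.491) = 8.7000 / 8.9460 = 0.9725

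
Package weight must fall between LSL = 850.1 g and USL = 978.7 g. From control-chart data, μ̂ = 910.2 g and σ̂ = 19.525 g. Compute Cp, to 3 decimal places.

Cp = (USL − LSL) / (6σ̂) = (978.7 − 850.1) / (6 × 19.525) = 128.6000 / 117.1500 = 1.0977

1.098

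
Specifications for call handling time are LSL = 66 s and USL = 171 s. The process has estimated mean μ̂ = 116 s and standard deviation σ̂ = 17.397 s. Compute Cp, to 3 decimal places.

Cp = (USL − LSL) / (6σ̂) = (171 − 66) / (6 × 17.397) = 105.0000 / 104.3820 = 1.0059

1.006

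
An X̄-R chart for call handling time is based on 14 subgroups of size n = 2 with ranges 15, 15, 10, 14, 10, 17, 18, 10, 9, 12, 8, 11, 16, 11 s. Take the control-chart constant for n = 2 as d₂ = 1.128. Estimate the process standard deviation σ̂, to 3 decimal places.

11.145

R̄ = (15 + 15 + 10 + 14 + 10 + 17 + 18 + 10 + 9 + 12 + 8 + 11 + 16 + 11) / 14 = 12.5714
σ̂ = R̄ / d₂ = 12.5714 / 1.128 = 11.1449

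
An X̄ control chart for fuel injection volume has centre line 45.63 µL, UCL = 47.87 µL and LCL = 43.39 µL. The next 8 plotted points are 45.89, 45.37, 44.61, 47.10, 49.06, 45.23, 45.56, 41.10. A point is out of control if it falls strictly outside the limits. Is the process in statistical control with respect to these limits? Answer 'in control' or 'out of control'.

Compare each point to [43.39, 47.87]: sample 5 = 49.06 > UCL; sample 8 = 41.10 < LCL.

out of control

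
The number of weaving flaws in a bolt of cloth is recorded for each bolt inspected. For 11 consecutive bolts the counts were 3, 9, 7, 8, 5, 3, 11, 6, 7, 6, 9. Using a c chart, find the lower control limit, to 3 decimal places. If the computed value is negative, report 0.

0.000

c̄ = (3 + 9 + 7 + 8 + 5 + 3 + 11 + 6 + 7 + 6 + 9) / 11 = 74 / 11 = 6.7273
LCL = c̄ − 3√c̄ = 6.7273 − 3 × 2.5937 = -1.0538 → 0 (cannot be negative)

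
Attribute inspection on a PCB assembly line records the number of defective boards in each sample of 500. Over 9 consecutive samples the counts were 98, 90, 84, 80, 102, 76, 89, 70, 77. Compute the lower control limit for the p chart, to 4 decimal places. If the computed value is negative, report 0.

0.1198

p̄ = Σdᵢ / (k·n) = 766 / (9 × 500) = 0.17022
LCL = p̄ − 3·√(p̄(1−p̄)/n) = 0.17022 − 3 × 0.01681 = 0.11980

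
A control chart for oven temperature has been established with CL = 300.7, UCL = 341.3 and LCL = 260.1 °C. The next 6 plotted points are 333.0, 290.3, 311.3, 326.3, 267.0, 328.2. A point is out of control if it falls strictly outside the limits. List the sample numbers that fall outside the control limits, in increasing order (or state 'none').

All 6 points lie within [260.1, 341.3].

none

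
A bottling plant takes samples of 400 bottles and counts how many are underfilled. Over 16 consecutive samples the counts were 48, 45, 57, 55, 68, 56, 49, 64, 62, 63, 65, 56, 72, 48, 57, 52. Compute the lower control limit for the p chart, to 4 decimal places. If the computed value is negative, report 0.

0.0907

p̄ = Σdᵢ / (k·n) = 917 / (16 × 400) = 0.14328
LCL = p̄ − 3·√(p̄(1−p̄)/n) = 0.14328 − 3 × 0.01752 = 0.09073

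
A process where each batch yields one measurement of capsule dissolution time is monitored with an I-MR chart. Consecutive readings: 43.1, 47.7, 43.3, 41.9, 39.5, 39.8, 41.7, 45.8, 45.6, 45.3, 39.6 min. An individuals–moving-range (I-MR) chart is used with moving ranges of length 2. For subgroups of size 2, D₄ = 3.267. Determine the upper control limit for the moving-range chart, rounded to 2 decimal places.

Moving ranges: 4.6, 4.4, 1.4, 2.4, 0.3, 1.9, 4.1, 0.2, 0.3, 5.7; M̄R̄ = 25.3000 / 10 = 2.5300
UCL_MR = D₄·M̄R̄ = 3.267 × 2.5300 = 8.2655

8.27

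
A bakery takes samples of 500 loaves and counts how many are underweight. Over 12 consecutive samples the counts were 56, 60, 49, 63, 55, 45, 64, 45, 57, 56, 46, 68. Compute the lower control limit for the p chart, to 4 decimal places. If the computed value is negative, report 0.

0.0686

p̄ = Σdᵢ / (k·n) = 664 / (12 × 500) = 0.11067
LCL = p̄ − 3·√(p̄(1−p̄)/n) = 0.11067 − 3 × 0.01403 = 0.06858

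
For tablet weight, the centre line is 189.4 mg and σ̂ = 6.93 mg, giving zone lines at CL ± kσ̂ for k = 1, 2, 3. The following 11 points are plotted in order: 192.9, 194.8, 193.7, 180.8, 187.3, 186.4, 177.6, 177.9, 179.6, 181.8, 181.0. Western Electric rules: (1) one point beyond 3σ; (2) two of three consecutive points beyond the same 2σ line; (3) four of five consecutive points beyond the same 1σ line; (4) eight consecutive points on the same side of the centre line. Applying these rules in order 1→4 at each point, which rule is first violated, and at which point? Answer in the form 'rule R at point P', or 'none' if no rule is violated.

Zone of each point (C = within 1σ̂, B = 1σ̂–2σ̂, A = 2σ̂–3σ̂, * = beyond 3σ̂; sign = side of CL): 1:+C, 2:+C, 3:+C, 4:-B, 5:-C, 6:-C, 7:-B, 8:-B, 9:-B, 10:-B, 11:-B
Rule 3 (four of five consecutive points beyond the same 1σ limit) is satisfied at point 10.

rule 3 at point 10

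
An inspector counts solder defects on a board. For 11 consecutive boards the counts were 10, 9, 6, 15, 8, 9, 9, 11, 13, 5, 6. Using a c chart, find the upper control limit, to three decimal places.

c̄ = (10 + 9 + 6 + 15 + 8 + 9 + 9 + 11 + 13 + 5 + 6) / 11 = 101 / 11 = 9.1818
UCL = c̄ + 3√c̄ = 9.1818 + 3 × √9.1818 = 9.1818 + 3 × 3.0302 = 18.2723

18.272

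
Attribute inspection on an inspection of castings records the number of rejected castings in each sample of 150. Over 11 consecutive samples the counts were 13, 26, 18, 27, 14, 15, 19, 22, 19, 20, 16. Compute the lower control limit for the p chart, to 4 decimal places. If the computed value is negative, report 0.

p̄ = Σdᵢ / (k·n) = 209 / (11 × 150) = 0.12667
LCL = p̄ − 3·√(p̄(1−p̄)/n) = 0.12667 − 3 × 0.02716 = 0.04520

0.0452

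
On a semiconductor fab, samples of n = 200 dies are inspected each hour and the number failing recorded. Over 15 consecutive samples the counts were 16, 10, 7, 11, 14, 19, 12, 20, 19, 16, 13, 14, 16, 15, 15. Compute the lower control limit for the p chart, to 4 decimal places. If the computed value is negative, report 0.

0.0174

p̄ = Σdᵢ / (k·n) = 217 / (15 × 200) = 0.07233
LCL = p̄ − 3·√(p̄(1−p̄)/n) = 0.07233 − 3 × 0.01832 = 0.01738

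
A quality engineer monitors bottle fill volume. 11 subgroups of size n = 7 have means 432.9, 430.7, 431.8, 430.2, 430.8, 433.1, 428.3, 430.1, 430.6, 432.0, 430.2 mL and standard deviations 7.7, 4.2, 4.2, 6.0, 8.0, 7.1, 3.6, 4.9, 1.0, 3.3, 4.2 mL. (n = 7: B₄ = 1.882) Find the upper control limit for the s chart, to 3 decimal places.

s̄ = (7.7 + 4.2 + 4.2 + 6.0 + 8.0 + 7.1 + 3.6 + 4.9 + 1.0 + 3.3 + 4.2) / 11 = 4.9273
UCL_s = B₄·s̄ = 1.882 × 4.9273 = 9.2731

9.273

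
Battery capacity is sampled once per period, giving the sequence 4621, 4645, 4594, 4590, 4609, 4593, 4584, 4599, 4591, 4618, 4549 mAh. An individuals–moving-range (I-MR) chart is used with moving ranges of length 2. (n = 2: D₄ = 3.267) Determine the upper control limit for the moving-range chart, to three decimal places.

Moving ranges: 24, 51, 4, 19, 16, 9, 15, 8, 27, 69; M̄R̄ = 242.0000 / 10 = 24.2000
UCL_MR = D₄·M̄R̄ = 3.267 × 24.2000 = 79.0614

79.061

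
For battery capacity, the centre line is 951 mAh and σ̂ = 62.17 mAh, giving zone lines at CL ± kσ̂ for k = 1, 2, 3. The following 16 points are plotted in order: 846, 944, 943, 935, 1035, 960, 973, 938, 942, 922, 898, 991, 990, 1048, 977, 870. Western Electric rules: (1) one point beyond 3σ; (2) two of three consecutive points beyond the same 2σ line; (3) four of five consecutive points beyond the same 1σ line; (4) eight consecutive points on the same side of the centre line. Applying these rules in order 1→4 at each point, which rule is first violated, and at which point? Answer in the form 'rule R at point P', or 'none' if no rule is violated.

none

Zone of each point (C = within 1σ̂, B = 1σ̂–2σ̂, A = 2σ̂–3σ̂, * = beyond 3σ̂; sign = side of CL): 1:-B, 2:-C, 3:-C, 4:-C, 5:+B, 6:+C, 7:+C, 8:-C, 9:-C, 10:-C, 11:-C, 12:+C, 13:+C, 14:+B, 15:+C, 16:-B
No rule fires across all 16 points.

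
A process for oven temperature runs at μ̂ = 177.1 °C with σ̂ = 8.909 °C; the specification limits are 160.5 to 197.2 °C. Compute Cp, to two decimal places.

0.69

Cp = (USL − LSL) / (6σ̂) = (197.2 − 160.5) / (6 × 8.909) = 36.7000 / 53.4540 = 0.6866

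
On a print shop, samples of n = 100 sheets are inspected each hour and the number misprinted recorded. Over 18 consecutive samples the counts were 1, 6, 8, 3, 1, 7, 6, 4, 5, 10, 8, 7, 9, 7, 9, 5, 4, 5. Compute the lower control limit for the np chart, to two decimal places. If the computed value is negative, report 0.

0.00

p̄ = Σdᵢ / (k·n) = 105 / (18 × 100) = 0.05833
LCL = np̄ − 3·√(np̄(1−p̄)) = 5.8333 − 3 × 2.3437 = -1.1978 → 0 (negative, so LCL = 0)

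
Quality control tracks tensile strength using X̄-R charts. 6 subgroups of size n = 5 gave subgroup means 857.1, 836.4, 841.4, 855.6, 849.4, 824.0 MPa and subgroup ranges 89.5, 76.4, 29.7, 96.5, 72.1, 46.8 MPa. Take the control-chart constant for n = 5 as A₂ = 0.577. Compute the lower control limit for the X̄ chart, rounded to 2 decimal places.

X̄̄ = (857.1 + 836.4 + 841.4 + 855.6 + 849.4 + 824.0) / 6 = 5063.9000 / 6 = 843.9833
R̄ = (89.5 + 76.4 + 29.7 + 96.5 + 72.1 + 46.8) / 6 = 411.0000 / 6 = 68.5000
LCL = X̄̄ − A₂·R̄ = 843.9833 − 0.577 × 68.5000 = 804.4588

804.46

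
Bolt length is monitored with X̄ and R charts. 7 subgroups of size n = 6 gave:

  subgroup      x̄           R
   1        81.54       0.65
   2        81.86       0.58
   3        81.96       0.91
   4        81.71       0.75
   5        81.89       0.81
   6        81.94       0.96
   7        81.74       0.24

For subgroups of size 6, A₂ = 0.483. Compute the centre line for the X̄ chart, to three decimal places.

X̄̄ = (81.54 + 81.86 + 81.96 + 81.71 + 81.89 + 81.94 + 81.74) / 7 = 572.6400 / 7 = 81.8057
CL = X̄̄ = 81.8057

81.806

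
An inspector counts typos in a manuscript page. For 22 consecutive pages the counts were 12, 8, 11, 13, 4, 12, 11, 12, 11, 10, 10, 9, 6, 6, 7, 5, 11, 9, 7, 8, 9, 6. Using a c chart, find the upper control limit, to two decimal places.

17.93

c̄ = (12 + 8 + 11 + 13 + 4 + 12 + 11 + 12 + 11 + 10 + 10 + 9 + 6 + 6 + 7 + 5 + 11 + 9 + 7 + 8 + 9 + 6) / 22 = 197 / 22 = 8.9545
UCL = c̄ + 3√c̄ = 8.9545 + 3 × √8.9545 = 8.9545 + 3 × 2.9924 = 17.9318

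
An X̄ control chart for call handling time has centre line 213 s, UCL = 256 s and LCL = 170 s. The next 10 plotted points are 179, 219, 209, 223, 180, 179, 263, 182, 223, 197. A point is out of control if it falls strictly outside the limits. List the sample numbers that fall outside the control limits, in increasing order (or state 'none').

7

Compare each point to [170, 256]: sample 7 = 263 > UCL.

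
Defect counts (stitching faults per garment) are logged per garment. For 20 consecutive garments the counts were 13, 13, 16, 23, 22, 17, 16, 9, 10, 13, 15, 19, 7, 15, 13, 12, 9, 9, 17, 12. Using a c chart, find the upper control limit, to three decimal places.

c̄ = (13 + 13 + 16 + 23 + 22 + 17 + 16 + 9 + 10 + 13 + 15 + 19 + 7 + 15 + 13 + 12 + 9 + 9 + 17 + 12) / 20 = 280 / 20 = 14.0000
UCL = c̄ + 3√c̄ = 14.0000 + 3 × √14.0000 = 14.0000 + 3 × 3.7417 = 25.2250

25.225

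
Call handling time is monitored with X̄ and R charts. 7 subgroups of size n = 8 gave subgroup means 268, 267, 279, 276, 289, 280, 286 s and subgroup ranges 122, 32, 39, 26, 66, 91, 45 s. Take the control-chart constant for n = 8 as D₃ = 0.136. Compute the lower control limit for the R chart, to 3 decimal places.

R̄ = (122 + 32 + 39 + 26 + 66 + 91 + 45) / 7 = 421.0000 / 7 = 60.1429
LCL_R = D₃·R̄ = 0.136 × 60.1429 = 8.1794

8.179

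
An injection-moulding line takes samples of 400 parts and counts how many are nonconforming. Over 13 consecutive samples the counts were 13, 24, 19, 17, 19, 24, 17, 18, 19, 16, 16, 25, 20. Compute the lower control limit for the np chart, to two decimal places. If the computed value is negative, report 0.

p̄ = Σdᵢ / (k·n) = 247 / (13 × 400) = 0.04750
LCL = np̄ − 3·√(np̄(1−p̄)) = 19.0000 − 3 × 4.2541 = 6.2377

6.24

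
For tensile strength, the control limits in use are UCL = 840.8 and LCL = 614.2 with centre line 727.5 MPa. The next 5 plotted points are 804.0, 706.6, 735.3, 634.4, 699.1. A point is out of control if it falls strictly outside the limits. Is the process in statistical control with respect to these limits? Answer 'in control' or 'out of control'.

in control

All 5 points lie within [614.2, 840.8].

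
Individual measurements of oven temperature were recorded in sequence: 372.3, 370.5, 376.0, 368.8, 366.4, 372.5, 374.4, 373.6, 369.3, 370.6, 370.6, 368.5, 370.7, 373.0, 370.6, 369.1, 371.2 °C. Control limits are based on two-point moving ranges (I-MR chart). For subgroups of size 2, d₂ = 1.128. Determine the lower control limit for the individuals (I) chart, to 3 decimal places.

X̄ = (372.3 + 370.5 + 376.0 + 368.8 + 366.4 + 372.5 + 374.4 + 373.6 + 369.3 + 370.6 + 370.6 + 368.5 + 370.7 + 373.0 + 370.6 + 369.1 + 371.2) / 17 = 371.0647
Moving ranges: 1.8, 5.5, 7.2, 2.4, 6.1, 1.9, 0.8, 4.3, 1.3, 0.0, 2.1, 2.2, 2.3, 2.4, 1.5, 2.1; M̄R̄ = 43.9000 / 16 = 2.7437
LCL = X̄ − 3·M̄R̄/d₂ = 371.0647 − 3 × 2.7437 / 1.128 = 363.7675

363.767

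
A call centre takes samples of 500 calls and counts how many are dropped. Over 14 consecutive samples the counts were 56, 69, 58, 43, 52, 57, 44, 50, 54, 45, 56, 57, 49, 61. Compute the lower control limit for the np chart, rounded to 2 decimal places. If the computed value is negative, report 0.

32.88

p̄ = Σdᵢ / (k·n) = 751 / (14 × 500) = 0.10729
LCL = np̄ − 3·√(np̄(1−p̄)) = 53.6429 − 3 × 6.9201 = 32.8826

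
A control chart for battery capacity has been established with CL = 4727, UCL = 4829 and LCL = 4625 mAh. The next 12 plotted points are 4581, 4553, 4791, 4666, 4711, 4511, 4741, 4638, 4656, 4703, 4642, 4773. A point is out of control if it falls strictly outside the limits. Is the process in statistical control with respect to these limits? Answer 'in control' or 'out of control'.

Compare each point to [4625, 4829]: sample 1 = 4581 < LCL; sample 2 = 4553 < LCL; sample 6 = 4511 < LCL.

out of control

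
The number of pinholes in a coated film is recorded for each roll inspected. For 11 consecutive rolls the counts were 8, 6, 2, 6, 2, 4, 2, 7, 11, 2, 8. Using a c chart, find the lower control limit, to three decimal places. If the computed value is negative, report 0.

c̄ = (8 + 6 + 2 + 6 + 2 + 4 + 2 + 7 + 11 + 2 + 8) / 11 = 58 / 11 = 5.2727
LCL = c̄ − 3√c̄ = 5.2727 − 3 × 2.2962 = -1.6160 → 0 (cannot be negative)

0.000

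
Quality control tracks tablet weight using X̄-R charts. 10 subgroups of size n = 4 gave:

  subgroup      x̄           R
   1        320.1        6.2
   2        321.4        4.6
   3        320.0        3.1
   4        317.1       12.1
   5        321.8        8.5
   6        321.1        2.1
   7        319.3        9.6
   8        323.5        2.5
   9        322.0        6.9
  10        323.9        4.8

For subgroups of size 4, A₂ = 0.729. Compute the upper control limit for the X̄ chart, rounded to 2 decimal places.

325.42

X̄̄ = (320.1 + 321.4 + 320.0 + 317.1 + 321.8 + 321.1 + 319.3 + 323.5 + 322.0 + 323.9) / 10 = 3210.2000 / 10 = 321.0200
R̄ = (6.2 + 4.6 + 3.1 + 12.1 + 8.5 + 2.1 + 9.6 + 2.5 + 6.9 + 4.8) / 10 = 60.4000 / 10 = 6.0400
UCL = X̄̄ + A₂·R̄ = 321.0200 + 0.729 × 6.0400 = 325.4232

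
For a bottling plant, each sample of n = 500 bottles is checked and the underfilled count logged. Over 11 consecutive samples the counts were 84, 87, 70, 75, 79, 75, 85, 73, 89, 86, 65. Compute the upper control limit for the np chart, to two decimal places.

p̄ = Σdᵢ / (k·n) = 868 / (11 × 500) = 0.15782
UCL = np̄ + 3·√(np̄(1−p̄)) = 78.9091 + 3 × √(78.9091×0.84218) = 78.9091 + 3 × 8.1520 = 103.3652

103.37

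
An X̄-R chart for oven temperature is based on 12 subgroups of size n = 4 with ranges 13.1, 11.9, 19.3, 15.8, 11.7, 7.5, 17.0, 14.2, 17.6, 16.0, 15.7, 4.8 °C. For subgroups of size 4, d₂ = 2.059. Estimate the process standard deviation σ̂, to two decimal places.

6.66

R̄ = (13.1 + 11.9 + 19.3 + 15.8 + 11.7 + 7.5 + 17.0 + 14.2 + 17.6 + 16.0 + 15.7 + 4.8) / 12 = 13.7167
σ̂ = R̄ / d₂ = 13.7167 / 2.059 = 6.6618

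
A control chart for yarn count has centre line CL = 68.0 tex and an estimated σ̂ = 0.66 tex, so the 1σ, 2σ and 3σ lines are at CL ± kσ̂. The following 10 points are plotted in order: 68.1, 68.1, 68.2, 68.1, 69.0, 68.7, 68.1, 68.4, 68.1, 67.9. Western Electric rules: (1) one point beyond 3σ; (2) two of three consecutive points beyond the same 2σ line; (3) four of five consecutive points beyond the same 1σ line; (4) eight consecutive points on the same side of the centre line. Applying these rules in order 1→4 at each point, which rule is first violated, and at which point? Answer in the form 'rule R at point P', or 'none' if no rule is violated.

Zone of each point (C = within 1σ̂, B = 1σ̂–2σ̂, A = 2σ̂–3σ̂, * = beyond 3σ̂; sign = side of CL): 1:+C, 2:+C, 3:+C, 4:+C, 5:+B, 6:+B, 7:+C, 8:+C, 9:+C, 10:-C
Rule 4 (eight consecutive points on the same side of the centre line) is satisfied at point 8.

rule 4 at point 8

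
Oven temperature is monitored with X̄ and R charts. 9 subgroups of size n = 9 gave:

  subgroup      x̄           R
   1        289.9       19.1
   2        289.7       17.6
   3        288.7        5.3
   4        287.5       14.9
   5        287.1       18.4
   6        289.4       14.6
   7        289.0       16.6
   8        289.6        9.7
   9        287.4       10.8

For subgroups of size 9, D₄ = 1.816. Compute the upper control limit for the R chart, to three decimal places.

R̄ = (19.1 + 17.6 + 5.3 + 14.9 + 18.4 + 14.6 + 16.6 + 9.7 + 10.8) / 9 = 127.0000 / 9 = 14.1111
UCL_R = D₄·R̄ = 1.816 × 14.1111 = 25.6258

25.626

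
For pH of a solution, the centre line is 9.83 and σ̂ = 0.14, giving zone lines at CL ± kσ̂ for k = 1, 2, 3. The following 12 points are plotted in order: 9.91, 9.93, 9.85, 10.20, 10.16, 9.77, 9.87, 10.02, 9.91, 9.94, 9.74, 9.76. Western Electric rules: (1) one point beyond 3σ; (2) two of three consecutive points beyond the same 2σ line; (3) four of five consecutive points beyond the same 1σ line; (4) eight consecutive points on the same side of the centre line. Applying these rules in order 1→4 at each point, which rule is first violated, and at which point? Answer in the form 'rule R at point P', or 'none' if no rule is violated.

Zone of each point (C = within 1σ̂, B = 1σ̂–2σ̂, A = 2σ̂–3σ̂, * = beyond 3σ̂; sign = side of CL): 1:+C, 2:+C, 3:+C, 4:+A, 5:+A, 6:-C, 7:+C, 8:+B, 9:+C, 10:+C, 11:-C, 12:-C
Rule 2 (two of three consecutive points beyond the same 2σ limit) is satisfied at point 5.

rule 2 at point 5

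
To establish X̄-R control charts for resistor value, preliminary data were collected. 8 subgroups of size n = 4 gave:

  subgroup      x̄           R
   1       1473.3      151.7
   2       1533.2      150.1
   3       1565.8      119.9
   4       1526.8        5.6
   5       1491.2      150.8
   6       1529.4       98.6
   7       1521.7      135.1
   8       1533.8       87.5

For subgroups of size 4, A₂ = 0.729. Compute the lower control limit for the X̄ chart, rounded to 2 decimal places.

1439.95

X̄̄ = (1473.3 + 1533.2 + 1565.8 + 1526.8 + 1491.2 + 1529.4 + 1521.7 + 1533.8) / 8 = 12175.2000 / 8 = 1521.9000
R̄ = (151.7 + 150.1 + 119.9 + 5.6 + 150.8 + 98.6 + 135.1 + 87.5) / 8 = 899.3000 / 8 = 112.4125
LCL = X̄̄ − A₂·R̄ = 1521.9000 − 0.729 × 112.4125 = 1439.9513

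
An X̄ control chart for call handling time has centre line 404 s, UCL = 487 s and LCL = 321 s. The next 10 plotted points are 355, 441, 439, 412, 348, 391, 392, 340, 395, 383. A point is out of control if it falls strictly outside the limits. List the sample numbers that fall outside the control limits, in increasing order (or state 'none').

All 10 points lie within [321, 487].

none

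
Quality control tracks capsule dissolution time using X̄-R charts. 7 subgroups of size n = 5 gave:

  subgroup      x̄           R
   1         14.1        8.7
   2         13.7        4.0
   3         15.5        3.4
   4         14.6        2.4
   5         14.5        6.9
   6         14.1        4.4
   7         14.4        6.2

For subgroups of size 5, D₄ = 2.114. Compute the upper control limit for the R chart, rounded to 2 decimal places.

10.87

R̄ = (8.7 + 4.0 + 3.4 + 2.4 + 6.9 + 4.4 + 6.2) / 7 = 36.0000 / 7 = 5.1429
UCL_R = D₄·R̄ = 2.114 × 5.1429 = 10.8720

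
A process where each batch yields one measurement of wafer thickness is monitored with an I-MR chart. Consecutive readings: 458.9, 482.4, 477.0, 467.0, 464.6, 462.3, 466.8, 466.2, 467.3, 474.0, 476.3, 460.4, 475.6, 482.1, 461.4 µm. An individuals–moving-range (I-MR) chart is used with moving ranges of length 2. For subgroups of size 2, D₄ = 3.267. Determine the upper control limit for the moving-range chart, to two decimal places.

Moving ranges: 23.5, 5.4, 10.0, 2.4, 2.3, 4.5, 0.6, 1.1, 6.7, 2.3, 15.9, 15.2, 6.5, 20.7; M̄R̄ = 117.1000 / 14 = 8.3643
UCL_MR = D₄·M̄R̄ = 3.267 × 8.3643 = 27.3261

27.33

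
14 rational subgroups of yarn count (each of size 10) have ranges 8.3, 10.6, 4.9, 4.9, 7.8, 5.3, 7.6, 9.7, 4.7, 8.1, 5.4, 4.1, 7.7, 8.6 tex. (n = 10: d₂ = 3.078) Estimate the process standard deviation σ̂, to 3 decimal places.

R̄ = (8.3 + 10.6 + 4.9 + 4.9 + 7.8 + 5.3 + 7.6 + 9.7 + 4.7 + 8.1 + 5.4 + 4.1 + 7.7 + 8.6) / 14 = 6.9786
σ̂ = R̄ / d₂ = 6.9786 / 3.078 = 2.2672

2.267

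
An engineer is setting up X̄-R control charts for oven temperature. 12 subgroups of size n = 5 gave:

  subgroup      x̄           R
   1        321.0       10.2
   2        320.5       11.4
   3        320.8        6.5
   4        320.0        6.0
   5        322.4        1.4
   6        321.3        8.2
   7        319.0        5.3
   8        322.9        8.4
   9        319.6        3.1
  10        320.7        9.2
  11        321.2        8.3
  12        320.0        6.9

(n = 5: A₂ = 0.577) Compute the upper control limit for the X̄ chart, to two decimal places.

X̄̄ = (321.0 + 320.5 + 320.8 + 320.0 + 322.4 + 321.3 + 319.0 + 322.9 + 319.6 + 320.7 + 321.2 + 320.0) / 12 = 3849.4000 / 12 = 320.7833
R̄ = (10.2 + 11.4 + 6.5 + 6.0 + 1.4 + 8.2 + 5.3 + 8.4 + 3.1 + 9.2 + 8.3 + 6.9) / 12 = 84.9000 / 12 = 7.0750
UCL = X̄̄ + A₂·R̄ = 320.7833 + 0.577 × 7.0750 = 324.8656

324.87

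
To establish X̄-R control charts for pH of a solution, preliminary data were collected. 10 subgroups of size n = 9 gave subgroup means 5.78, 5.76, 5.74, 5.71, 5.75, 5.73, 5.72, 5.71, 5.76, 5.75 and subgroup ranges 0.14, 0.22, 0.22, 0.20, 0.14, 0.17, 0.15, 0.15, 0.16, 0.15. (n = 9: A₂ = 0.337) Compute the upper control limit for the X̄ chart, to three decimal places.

5.798

X̄̄ = (5.78 + 5.76 + 5.74 + 5.71 + 5.75 + 5.73 + 5.72 + 5.71 + 5.76 + 5.75) / 10 = 57.4100 / 10 = 5.7410
R̄ = (0.14 + 0.22 + 0.22 + 0.20 + 0.14 + 0.17 + 0.15 + 0.15 + 0.16 + 0.15) / 10 = 1.7000 / 10 = 0.1700
UCL = X̄̄ + A₂·R̄ = 5.7410 + 0.337 × 0.1700 = 5.7983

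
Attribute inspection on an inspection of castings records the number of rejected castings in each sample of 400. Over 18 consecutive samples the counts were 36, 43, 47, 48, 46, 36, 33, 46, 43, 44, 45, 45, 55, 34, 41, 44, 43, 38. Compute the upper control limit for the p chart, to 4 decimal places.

p̄ = Σdᵢ / (k·n) = 767 / (18 × 400) = 0.10653
UCL = p̄ + 3·√(p̄(1−p̄)/n) = 0.10653 + 3 × √(0.10653×0.89347/400) = 0.10653 + 3 × 0.01543 = 0.15280

0.1528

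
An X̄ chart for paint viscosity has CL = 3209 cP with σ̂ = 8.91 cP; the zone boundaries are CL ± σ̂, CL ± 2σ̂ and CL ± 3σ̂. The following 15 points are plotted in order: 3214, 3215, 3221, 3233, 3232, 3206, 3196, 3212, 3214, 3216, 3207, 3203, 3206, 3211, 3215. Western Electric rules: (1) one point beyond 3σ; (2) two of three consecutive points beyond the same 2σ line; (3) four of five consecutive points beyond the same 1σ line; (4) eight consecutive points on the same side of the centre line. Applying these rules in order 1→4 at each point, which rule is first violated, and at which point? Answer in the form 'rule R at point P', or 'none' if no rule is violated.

rule 2 at point 5

Zone of each point (C = within 1σ̂, B = 1σ̂–2σ̂, A = 2σ̂–3σ̂, * = beyond 3σ̂; sign = side of CL): 1:+C, 2:+C, 3:+B, 4:+A, 5:+A, 6:-C, 7:-B, 8:+C, 9:+C, 10:+C, 11:-C, 12:-C, 13:-C, 14:+C, 15:+C
Rule 2 (two of three consecutive points beyond the same 2σ limit) is satisfied at point 5.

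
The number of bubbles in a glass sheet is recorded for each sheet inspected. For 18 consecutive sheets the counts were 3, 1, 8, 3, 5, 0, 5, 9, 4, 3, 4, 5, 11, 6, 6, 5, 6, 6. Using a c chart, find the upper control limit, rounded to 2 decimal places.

c̄ = (3 + 1 + 8 + 3 + 5 + 0 + 5 + 9 + 4 + 3 + 4 + 5 + 11 + 6 + 6 + 5 + 6 + 6) / 18 = 90 / 18 = 5.0000
UCL = c̄ + 3√c̄ = 5.0000 + 3 × √5.0000 = 5.0000 + 3 × 2.2361 = 11.7082

11.71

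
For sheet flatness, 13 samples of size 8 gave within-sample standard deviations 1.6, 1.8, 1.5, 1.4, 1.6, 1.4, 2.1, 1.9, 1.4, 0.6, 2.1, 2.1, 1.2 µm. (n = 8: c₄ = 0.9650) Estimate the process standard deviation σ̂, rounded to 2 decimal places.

s̄ = (1.6 + 1.8 + 1.5 + 1.4 + 1.6 + 1.4 + 2.1 + 1.9 + 1.4 + 0.6 + 2.1 + 2.1 + 1.2) / 13 = 1.5923
σ̂ = s̄ / c₄ = 1.5923 / 0.9650 = 1.6501

1.65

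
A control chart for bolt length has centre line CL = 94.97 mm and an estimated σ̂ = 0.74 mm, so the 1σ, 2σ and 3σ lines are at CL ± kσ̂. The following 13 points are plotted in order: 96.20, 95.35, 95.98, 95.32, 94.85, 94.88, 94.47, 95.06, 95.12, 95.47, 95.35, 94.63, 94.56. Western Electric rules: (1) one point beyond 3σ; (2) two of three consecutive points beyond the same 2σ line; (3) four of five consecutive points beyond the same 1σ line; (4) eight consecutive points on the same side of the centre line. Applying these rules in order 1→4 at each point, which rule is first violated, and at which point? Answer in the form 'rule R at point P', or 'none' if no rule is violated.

none

Zone of each point (C = within 1σ̂, B = 1σ̂–2σ̂, A = 2σ̂–3σ̂, * = beyond 3σ̂; sign = side of CL): 1:+B, 2:+C, 3:+B, 4:+C, 5:-C, 6:-C, 7:-C, 8:+C, 9:+C, 10:+C, 11:+C, 12:-C, 13:-C
No rule fires across all 13 points.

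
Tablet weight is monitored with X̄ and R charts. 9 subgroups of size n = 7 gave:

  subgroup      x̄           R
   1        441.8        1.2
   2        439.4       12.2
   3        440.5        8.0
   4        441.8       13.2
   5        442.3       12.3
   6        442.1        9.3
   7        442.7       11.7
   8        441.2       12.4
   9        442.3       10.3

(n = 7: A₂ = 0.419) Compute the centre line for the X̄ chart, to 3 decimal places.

441.567

X̄̄ = (441.8 + 439.4 + 440.5 + 441.8 + 442.3 + 442.1 + 442.7 + 441.2 + 442.3) / 9 = 3974.1000 / 9 = 441.5667
CL = X̄̄ = 441.5667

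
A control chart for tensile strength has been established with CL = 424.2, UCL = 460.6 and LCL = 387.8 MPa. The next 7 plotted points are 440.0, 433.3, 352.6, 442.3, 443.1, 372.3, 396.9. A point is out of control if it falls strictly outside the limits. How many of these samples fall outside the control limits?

2

Compare each point to [387.8, 460.6]: sample 3 = 352.6 < LCL; sample 6 = 372.3 < LCL.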